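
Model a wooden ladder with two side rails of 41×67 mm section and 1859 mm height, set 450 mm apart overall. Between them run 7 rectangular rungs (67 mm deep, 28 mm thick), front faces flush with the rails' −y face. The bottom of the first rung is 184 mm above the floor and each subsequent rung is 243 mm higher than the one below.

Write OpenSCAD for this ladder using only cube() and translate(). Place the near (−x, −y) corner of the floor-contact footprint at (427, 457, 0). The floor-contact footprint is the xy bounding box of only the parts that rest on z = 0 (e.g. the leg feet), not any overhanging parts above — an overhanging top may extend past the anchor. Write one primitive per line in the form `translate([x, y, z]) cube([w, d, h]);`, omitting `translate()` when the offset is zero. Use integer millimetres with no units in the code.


// rung span = 450 - 2*41 = 368
// rung[k] z = 184 + k*243
translate([427, 457, 0]) cube([41, 67, 1859]);
translate([836, 457, 0]) cube([41, 67, 1859]);
translate([468, 457, 184]) cube([368, 67, 28]);
translate([468, 457, 427]) cube([368, 67, 28]);
translate([468, 457, 670]) cube([368, 67, 28]);
translate([468, 457, 913]) cube([368, 67, 28]);
translate([468, 457, 1156]) cube([368, 67, 28]);
translate([468, 457, 1399]) cube([368, 67, 28]);
translate([468, 457, 1642]) cube([368, 67, 28]);


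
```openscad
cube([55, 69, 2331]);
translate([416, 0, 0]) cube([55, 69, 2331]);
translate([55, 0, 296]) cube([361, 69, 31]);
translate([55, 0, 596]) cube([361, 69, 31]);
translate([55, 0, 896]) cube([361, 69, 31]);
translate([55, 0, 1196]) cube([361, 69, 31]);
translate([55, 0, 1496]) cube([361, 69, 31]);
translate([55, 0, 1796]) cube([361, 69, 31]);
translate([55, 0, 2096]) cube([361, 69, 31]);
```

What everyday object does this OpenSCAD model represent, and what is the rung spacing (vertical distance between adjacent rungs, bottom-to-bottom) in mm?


A ladder. The rung spacing is 300 mm.

Two tall 55×69 posts with 7 short bars between them — a ladder. Adjacent rungs sit at z = 296 and z = 596, so the spacing is 596 − 296 = 300 mm.


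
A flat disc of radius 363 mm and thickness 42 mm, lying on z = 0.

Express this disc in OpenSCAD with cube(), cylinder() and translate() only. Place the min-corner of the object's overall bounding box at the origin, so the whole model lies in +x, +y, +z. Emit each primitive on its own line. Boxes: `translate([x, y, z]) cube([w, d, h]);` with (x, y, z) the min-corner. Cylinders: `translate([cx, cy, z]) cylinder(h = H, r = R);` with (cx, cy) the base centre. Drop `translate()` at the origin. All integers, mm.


translate([363, 363, 0]) cylinder(h = 42, r = 363);


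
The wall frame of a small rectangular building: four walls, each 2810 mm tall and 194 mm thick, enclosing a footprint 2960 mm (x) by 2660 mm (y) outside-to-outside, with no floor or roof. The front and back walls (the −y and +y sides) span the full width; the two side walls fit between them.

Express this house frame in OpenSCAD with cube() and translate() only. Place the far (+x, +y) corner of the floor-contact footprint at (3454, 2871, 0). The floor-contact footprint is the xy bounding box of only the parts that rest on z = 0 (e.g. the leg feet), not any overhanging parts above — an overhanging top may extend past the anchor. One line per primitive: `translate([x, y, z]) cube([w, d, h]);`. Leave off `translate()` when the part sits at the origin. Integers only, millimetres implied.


translate([494, 211, 0]) cube([2960, 194, 2810]);
translate([494, 2677, 0]) cube([2960, 194, 2810]);
translate([494, 405, 0]) cube([194, 2272, 2810]);
translate([3260, 405, 0]) cube([194, 2272, 2810]);


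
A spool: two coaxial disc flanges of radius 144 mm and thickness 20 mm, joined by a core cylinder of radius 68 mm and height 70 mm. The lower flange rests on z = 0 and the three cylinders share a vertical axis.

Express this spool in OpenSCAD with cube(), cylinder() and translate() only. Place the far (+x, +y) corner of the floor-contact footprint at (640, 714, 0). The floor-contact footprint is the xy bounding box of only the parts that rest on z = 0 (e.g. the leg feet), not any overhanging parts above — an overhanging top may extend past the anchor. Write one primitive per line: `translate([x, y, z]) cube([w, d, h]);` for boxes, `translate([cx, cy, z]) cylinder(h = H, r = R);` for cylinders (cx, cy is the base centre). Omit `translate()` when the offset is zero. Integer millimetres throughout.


translate([496, 570, 0]) cylinder(h = 20, r = 144);
translate([496, 570, 20]) cylinder(h = 70, r = 68);
translate([496, 570, 90]) cylinder(h = 20, r = 144);


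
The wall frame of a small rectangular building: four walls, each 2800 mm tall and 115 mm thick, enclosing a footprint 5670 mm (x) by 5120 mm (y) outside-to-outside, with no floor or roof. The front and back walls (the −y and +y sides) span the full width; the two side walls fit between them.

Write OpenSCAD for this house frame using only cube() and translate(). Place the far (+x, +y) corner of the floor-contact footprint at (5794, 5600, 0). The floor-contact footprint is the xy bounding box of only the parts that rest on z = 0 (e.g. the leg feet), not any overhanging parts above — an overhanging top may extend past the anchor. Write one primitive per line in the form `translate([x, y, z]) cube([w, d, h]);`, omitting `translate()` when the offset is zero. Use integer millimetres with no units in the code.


translate([124, 480, 0]) cube([5670, 115, 2800]);
translate([124, 5485, 0]) cube([5670, 115, 2800]);
translate([124, 595, 0]) cube([115, 4890, 2800]);
translate([5679, 595, 0]) cube([115, 4890, 2800]);


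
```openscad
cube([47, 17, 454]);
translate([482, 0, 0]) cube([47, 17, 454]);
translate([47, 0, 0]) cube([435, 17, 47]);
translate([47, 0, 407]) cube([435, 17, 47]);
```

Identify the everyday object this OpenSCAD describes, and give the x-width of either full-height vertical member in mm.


A picture frame. The border width is 47 mm.

Four thin pieces enclosing a rectangular opening — a picture frame. The two full-height stiles are 454 mm tall; the top rail sits at z = 407 and is 47 mm tall, so the border above the opening is 454 − 407 = 47 mm, matching the stile x-width.


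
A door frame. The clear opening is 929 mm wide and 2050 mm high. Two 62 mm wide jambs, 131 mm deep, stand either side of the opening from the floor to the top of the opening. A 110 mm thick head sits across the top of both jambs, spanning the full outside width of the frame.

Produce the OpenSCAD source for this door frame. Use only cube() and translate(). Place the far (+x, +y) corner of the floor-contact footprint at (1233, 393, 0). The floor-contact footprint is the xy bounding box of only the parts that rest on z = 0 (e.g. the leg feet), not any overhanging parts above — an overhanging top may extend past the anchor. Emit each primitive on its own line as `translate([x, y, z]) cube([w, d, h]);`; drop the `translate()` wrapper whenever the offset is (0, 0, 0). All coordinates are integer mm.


translate([180, 262, 0]) cube([62, 131, 2050]);
translate([1171, 262, 0]) cube([62, 131, 2050]);
translate([180, 262, 2050]) cube([1053, 131, 110]);


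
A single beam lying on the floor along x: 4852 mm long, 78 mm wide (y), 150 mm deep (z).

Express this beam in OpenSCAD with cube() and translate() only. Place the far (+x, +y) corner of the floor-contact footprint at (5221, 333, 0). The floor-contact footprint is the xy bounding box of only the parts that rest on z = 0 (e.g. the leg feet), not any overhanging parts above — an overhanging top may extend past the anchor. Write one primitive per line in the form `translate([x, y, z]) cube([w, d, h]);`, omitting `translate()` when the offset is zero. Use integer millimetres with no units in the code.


translate([369, 255, 0]) cube([4852, 78, 150]);


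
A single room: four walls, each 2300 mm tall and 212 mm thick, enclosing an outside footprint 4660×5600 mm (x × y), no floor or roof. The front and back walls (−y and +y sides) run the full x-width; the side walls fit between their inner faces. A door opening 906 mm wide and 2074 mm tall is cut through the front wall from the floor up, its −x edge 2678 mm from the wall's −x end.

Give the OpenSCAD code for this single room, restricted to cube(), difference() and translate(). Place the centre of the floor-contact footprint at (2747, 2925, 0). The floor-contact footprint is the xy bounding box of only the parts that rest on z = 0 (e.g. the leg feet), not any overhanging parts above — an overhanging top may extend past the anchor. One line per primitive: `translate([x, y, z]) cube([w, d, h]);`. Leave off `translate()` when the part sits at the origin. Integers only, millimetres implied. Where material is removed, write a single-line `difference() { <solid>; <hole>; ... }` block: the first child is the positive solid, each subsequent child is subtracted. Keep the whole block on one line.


difference() { translate([417, 125, 0]) cube([4660, 212, 2300]); translate([3095, 125, 0]) cube([906, 212, 2074]); }
translate([417, 5513, 0]) cube([4660, 212, 2300]);
translate([417, 337, 0]) cube([212, 5176, 2300]);
translate([4865, 337, 0]) cube([212, 5176, 2300]);


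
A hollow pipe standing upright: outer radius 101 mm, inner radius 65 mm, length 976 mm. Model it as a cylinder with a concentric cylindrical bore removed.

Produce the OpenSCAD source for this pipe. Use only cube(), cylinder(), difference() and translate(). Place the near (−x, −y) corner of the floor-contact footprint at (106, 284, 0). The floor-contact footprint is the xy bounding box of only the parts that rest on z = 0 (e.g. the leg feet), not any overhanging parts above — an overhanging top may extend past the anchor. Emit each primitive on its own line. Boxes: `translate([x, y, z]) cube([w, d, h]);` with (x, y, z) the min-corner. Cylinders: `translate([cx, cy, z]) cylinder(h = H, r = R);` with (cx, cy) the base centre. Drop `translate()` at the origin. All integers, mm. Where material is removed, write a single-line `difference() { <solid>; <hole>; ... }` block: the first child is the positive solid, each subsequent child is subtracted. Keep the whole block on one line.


difference() { translate([207, 385, 0]) cylinder(h = 976, r = 101); translate([207, 385, 0]) cylinder(h = 976, r = 65); }


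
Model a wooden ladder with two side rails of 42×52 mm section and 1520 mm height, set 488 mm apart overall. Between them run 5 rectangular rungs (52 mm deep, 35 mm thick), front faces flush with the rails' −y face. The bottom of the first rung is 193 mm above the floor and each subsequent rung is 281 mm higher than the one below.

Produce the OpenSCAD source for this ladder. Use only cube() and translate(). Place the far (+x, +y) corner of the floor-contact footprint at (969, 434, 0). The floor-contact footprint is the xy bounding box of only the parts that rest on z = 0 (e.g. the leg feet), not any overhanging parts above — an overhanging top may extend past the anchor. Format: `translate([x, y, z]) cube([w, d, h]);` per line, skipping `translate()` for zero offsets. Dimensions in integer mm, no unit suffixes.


translate([481, 382, 0]) cube([42, 52, 1520]);
translate([927, 382, 0]) cube([42, 52, 1520]);
translate([523, 382, 193]) cube([404, 52, 35]);
translate([523, 382, 474]) cube([404, 52, 35]);
translate([523, 382, 755]) cube([404, 52, 35]);
translate([523, 382, 1036]) cube([404, 52, 35]);
translate([523, 382, 1317]) cube([404, 52, 35]);


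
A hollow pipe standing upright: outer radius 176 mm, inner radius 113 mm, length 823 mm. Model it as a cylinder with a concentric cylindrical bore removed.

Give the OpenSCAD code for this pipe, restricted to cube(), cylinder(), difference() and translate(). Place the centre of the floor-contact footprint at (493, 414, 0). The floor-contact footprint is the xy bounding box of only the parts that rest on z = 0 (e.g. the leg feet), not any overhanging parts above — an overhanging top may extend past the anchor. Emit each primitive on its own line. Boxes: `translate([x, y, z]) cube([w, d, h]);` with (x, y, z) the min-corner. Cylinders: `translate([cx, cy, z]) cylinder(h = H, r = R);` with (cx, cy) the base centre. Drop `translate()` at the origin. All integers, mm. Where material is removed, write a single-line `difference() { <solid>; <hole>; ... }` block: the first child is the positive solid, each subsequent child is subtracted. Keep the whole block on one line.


difference() { translate([493, 414, 0]) cylinder(h = 823, r = 176); translate([493, 414, 0]) cylinder(h = 823, r = 113); }


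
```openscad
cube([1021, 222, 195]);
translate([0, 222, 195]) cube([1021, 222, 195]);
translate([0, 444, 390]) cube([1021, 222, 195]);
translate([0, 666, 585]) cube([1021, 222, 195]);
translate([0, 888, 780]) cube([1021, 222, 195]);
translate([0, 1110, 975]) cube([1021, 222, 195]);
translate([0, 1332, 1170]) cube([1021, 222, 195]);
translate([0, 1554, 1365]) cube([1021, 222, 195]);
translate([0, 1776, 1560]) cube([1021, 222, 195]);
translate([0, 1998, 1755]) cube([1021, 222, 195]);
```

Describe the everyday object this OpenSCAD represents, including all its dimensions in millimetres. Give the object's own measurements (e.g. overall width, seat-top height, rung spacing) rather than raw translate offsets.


A straight staircase of 10 solid steps. Each step is 1021 mm wide (x), 222 mm deep (y, the going) and 195 mm tall (the rise). The first step rests on the floor; each subsequent step sits one going further in +y and one rise higher in +z, directly behind and above the previous step with no overlap.


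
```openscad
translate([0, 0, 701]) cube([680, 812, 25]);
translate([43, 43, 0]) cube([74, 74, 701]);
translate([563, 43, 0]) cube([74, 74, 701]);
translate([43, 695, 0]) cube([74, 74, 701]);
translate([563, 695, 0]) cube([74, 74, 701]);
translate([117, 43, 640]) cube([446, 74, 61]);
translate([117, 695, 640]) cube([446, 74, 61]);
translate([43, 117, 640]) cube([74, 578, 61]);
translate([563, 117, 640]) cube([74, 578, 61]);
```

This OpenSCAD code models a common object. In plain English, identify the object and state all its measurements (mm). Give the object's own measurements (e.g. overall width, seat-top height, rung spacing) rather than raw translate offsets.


A table: top 680 mm (x) × 812 mm (y), 25 mm thick, upper face at z = 726 mm, on four 74×74 mm square legs, each inset 43 mm from the nearest pair of top edges from z = 0 to the bottom of the top. Four apron rails, 74 mm thick and 61 mm tall, run between adjacent legs with their top edges flush with the underside of the top and their outer faces flush with the legs' outer faces.


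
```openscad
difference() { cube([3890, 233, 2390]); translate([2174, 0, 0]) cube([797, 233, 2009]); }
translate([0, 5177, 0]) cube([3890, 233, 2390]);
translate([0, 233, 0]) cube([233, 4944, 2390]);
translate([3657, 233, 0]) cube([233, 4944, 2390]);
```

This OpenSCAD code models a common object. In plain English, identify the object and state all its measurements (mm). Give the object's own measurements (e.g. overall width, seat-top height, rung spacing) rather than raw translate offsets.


A single room: four walls, each 2390 mm tall and 233 mm thick, enclosing an outside footprint 3890×5410 mm (x × y), no floor or roof. The front and back walls (−y and +y sides) run the full x-width; the side walls fit between their inner faces. A door opening 797 mm wide and 2009 mm tall is cut through the front wall from the floor up, its −x edge 2174 mm from the wall's −x end.


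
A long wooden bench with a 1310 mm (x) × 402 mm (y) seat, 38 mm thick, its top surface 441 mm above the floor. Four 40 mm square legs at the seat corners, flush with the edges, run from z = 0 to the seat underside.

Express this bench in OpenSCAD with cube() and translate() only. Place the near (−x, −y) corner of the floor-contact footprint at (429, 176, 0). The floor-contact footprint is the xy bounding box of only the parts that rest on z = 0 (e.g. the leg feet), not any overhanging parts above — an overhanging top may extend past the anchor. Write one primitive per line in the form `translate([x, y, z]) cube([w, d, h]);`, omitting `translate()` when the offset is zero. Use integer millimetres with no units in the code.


translate([429, 176, 403]) cube([1310, 402, 38]);
translate([429, 176, 0]) cube([40, 40, 403]);
translate([429, 538, 0]) cube([40, 40, 403]);
translate([1699, 176, 0]) cube([40, 40, 403]);
translate([1699, 538, 0]) cube([40, 40, 403]);


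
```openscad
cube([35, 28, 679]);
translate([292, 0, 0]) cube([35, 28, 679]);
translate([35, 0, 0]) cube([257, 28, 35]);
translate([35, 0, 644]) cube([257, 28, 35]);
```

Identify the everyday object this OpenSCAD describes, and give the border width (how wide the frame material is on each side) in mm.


A picture frame. The border width is 35 mm.

Four thin pieces enclosing a rectangular opening — a picture frame. The two full-height stiles are 679 mm tall; the top rail sits at z = 644 and is 35 mm tall, so the border above the opening is 679 − 644 = 35 mm, matching the stile x-width.


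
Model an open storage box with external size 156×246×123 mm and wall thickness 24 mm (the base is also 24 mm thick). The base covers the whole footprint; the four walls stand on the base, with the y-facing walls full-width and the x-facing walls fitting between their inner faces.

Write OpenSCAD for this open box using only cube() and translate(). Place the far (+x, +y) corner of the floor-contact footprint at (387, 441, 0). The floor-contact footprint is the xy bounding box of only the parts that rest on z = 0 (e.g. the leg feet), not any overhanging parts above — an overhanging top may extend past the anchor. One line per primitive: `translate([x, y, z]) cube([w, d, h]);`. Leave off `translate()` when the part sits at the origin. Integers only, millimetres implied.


translate([231, 195, 0]) cube([156, 246, 24]);
translate([231, 195, 24]) cube([156, 24, 99]);
translate([231, 417, 24]) cube([156, 24, 99]);
translate([231, 219, 24]) cube([24, 198, 99]);
translate([363, 219, 24]) cube([24, 198, 99]);


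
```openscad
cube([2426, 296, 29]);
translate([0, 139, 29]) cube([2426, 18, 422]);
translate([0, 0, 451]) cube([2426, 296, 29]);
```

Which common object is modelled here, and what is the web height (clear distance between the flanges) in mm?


An I-beam. The web height is 422 mm.

Two wide flanges with a thin centred web — an I-beam. Overall 480 mm minus two 29 mm flanges gives a web of 480 − 2·29 = 422 mm.


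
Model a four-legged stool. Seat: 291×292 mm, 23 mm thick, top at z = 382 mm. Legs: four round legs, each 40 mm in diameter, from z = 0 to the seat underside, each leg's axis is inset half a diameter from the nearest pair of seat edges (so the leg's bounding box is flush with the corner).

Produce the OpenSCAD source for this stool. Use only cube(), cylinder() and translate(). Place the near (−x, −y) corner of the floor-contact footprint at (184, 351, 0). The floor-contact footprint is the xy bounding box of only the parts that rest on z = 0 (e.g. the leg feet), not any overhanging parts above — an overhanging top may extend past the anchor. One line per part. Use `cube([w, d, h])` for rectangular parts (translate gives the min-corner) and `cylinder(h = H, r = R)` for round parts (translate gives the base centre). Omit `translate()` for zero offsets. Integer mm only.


translate([184, 351, 359]) cube([291, 292, 23]);
translate([204, 371, 0]) cylinder(h = 359, r = 20);
translate([455, 371, 0]) cylinder(h = 359, r = 20);
translate([204, 623, 0]) cylinder(h = 359, r = 20);
translate([455, 623, 0]) cylinder(h = 359, r = 20);


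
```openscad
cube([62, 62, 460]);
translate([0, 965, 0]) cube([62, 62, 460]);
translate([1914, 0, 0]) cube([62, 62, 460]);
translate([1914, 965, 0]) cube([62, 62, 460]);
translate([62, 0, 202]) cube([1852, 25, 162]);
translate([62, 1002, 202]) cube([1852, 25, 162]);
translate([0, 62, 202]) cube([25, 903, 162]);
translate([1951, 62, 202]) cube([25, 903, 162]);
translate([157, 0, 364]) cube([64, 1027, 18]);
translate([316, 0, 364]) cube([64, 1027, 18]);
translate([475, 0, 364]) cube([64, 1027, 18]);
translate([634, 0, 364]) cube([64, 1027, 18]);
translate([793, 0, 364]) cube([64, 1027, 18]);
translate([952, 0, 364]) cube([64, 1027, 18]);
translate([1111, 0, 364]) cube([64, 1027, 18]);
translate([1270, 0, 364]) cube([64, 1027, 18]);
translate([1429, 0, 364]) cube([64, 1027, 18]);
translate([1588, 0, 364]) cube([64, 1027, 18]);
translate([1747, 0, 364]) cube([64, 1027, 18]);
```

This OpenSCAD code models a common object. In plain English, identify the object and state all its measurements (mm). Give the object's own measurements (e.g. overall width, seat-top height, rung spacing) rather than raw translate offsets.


A bed frame 1976 mm long (x) by 1027 mm wide (y). Four 62×62 mm corner posts, 460 mm tall, at the corners of the footprint. Four rails of 25 mm thickness and 162 mm height run between adjacent posts with their undersides at z = 202 mm, their outer faces flush with the outside of the frame (the two x-running rails run between the posts' inner faces; the two y-running rails run between the posts' inner faces). 11 slats, each 64 mm wide (x) and 18 mm thick, lie across the top of the two x-running rails, running the full 1027 mm width of the frame in y; along x they sit between the end posts with a 95 mm gap after the −x posts and between neighbouring slats, leaving 103 mm before the +x posts.


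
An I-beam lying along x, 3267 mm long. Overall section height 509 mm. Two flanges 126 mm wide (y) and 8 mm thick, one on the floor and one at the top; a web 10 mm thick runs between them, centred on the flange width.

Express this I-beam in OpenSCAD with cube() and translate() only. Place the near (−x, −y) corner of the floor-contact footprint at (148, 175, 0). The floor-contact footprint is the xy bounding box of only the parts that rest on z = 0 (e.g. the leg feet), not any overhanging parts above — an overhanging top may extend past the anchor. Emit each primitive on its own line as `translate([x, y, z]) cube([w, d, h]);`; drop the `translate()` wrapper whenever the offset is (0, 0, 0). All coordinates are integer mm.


translate([148, 175, 0]) cube([3267, 126, 8]);
translate([148, 233, 8]) cube([3267, 10, 493]);
translate([148, 175, 501]) cube([3267, 126, 8]);


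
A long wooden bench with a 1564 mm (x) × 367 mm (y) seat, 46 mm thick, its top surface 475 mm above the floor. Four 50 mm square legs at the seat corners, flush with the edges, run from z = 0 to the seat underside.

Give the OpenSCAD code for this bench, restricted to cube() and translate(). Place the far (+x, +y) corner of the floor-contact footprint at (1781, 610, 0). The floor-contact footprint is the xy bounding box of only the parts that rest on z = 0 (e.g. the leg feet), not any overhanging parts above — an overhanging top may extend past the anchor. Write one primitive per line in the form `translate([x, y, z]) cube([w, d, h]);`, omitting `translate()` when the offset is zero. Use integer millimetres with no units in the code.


translate([217, 243, 429]) cube([1564, 367, 46]);
translate([217, 243, 0]) cube([50, 50, 429]);
translate([217, 560, 0]) cube([50, 50, 429]);
translate([1731, 243, 0]) cube([50, 50, 429]);
translate([1731, 560, 0]) cube([50, 50, 429]);


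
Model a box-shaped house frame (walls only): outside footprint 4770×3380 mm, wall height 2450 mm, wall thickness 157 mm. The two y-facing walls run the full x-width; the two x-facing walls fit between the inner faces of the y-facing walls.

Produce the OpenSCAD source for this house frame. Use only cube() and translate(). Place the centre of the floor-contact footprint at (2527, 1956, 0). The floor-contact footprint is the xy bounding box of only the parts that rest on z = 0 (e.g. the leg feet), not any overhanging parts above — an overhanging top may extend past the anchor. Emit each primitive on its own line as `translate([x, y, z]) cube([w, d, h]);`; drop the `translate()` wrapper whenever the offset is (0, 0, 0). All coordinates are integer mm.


translate([142, 266, 0]) cube([4770, 157, 2450]);
translate([142, 3489, 0]) cube([4770, 157, 2450]);
translate([142, 423, 0]) cube([157, 3066, 2450]);
translate([4755, 423, 0]) cube([157, 3066, 2450]);


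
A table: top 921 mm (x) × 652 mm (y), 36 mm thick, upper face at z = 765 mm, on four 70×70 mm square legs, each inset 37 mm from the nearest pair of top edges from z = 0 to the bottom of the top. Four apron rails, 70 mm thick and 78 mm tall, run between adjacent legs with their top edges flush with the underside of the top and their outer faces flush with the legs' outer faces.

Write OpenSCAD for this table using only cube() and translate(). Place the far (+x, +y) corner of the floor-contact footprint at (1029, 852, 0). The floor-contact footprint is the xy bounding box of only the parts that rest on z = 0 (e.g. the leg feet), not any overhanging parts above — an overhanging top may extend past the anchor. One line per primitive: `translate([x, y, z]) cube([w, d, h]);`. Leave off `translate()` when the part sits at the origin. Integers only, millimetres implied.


translate([145, 237, 729]) cube([921, 652, 36]);
translate([182, 274, 0]) cube([70, 70, 729]);
translate([959, 274, 0]) cube([70, 70, 729]);
translate([182, 782, 0]) cube([70, 70, 729]);
translate([959, 782, 0]) cube([70, 70, 729]);
translate([252, 274, 651]) cube([707, 70, 78]);
translate([252, 782, 651]) cube([707, 70, 78]);
translate([182, 344, 651]) cube([70, 438, 78]);
translate([959, 344, 651]) cube([70, 438, 78]);


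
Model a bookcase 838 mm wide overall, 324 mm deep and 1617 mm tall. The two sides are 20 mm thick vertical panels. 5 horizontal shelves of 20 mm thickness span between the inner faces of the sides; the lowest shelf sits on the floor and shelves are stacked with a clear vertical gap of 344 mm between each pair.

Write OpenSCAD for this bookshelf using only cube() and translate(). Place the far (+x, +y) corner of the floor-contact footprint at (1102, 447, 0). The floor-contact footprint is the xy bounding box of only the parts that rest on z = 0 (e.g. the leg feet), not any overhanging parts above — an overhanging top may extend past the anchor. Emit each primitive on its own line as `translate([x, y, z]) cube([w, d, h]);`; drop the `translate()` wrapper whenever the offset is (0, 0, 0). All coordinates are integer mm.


translate([264, 123, 0]) cube([20, 324, 1617]);
translate([1082, 123, 0]) cube([20, 324, 1617]);
translate([284, 123, 0]) cube([798, 324, 20]);
translate([284, 123, 364]) cube([798, 324, 20]);
translate([284, 123, 728]) cube([798, 324, 20]);
translate([284, 123, 1092]) cube([798, 324, 20]);
translate([284, 123, 1456]) cube([798, 324, 20]);


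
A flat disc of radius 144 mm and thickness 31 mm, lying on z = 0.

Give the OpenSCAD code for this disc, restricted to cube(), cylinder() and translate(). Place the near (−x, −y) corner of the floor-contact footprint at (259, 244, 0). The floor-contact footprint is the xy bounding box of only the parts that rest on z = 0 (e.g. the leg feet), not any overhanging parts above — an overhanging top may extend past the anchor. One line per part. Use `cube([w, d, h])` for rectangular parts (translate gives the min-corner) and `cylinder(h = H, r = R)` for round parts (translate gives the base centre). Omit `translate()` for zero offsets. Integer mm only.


translate([403, 388, 0]) cylinder(h = 31, r = 144);


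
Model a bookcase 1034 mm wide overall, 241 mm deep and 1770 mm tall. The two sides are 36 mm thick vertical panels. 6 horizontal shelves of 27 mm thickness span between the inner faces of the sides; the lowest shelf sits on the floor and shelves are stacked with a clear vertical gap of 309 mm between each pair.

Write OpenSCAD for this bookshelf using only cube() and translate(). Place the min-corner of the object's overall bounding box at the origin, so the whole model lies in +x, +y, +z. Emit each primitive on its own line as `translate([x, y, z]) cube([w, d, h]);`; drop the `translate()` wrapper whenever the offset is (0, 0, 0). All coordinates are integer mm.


cube([36, 241, 1770]);
translate([998, 0, 0]) cube([36, 241, 1770]);
translate([36, 0, 0]) cube([962, 241, 27]);
translate([36, 0, 336]) cube([962, 241, 27]);
translate([36, 0, 672]) cube([962, 241, 27]);
translate([36, 0, 1008]) cube([962, 241, 27]);
translate([36, 0, 1344]) cube([962, 241, 27]);
translate([36, 0, 1680]) cube([962, 241, 27]);


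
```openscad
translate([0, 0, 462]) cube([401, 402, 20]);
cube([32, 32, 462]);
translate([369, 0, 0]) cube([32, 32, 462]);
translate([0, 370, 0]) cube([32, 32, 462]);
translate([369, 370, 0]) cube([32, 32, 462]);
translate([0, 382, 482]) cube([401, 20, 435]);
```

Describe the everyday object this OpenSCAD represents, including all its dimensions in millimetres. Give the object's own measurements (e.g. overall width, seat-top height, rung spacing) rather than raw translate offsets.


A chair. The seat is a 401×402×20 mm slab with its top at z = 482 mm, on four 32×32 mm corner legs (flush with the seat edges, standing on z = 0). A flat backrest 20 mm thick, 435 mm tall, spans the full seat width and rises from the seat top along its +y edge, rear face flush with the rear of the seat.


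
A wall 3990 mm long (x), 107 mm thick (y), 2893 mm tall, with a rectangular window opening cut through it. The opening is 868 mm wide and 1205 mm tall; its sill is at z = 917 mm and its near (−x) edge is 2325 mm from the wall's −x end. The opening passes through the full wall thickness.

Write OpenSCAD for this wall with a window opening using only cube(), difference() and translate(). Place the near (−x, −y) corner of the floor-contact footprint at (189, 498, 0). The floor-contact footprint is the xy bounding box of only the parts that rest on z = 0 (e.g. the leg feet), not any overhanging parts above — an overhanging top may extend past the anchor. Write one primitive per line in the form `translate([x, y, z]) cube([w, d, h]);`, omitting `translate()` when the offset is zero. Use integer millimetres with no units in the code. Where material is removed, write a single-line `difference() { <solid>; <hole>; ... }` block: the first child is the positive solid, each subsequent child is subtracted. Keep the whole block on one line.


difference() { translate([189, 498, 0]) cube([3990, 107, 2893]); translate([2514, 498, 917]) cube([868, 107, 1205]); }


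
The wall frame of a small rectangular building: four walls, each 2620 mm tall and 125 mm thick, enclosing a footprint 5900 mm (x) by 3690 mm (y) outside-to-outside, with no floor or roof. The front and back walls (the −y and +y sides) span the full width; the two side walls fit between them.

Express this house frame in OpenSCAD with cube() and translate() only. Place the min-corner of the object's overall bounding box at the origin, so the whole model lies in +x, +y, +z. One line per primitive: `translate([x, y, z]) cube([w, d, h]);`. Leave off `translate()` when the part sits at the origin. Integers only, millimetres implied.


cube([5900, 125, 2620]);
translate([0, 3565, 0]) cube([5900, 125, 2620]);
translate([0, 125, 0]) cube([125, 3440, 2620]);
translate([5775, 125, 0]) cube([125, 3440, 2620]);


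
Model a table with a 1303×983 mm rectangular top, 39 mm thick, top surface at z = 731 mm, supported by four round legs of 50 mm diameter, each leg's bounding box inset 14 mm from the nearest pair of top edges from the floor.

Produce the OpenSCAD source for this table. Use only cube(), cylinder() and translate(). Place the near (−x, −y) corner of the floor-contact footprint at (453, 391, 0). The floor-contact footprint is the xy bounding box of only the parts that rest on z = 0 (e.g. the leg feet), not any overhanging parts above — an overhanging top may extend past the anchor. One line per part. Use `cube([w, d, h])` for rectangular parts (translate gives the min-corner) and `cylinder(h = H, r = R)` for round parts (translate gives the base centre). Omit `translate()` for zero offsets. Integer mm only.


translate([439, 377, 692]) cube([1303, 983, 39]);
translate([478, 416, 0]) cylinder(h = 692, r = 25);
translate([1703, 416, 0]) cylinder(h = 692, r = 25);
translate([478, 1321, 0]) cylinder(h = 692, r = 25);
translate([1703, 1321, 0]) cylinder(h = 692, r = 25);


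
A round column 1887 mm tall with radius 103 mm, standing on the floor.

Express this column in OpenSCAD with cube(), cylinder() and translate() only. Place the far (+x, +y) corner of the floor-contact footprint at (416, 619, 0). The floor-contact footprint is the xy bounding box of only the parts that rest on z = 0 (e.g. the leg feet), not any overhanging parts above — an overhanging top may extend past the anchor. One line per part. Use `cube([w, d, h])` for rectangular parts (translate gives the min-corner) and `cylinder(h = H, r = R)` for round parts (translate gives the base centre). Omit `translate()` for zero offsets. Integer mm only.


translate([313, 516, 0]) cylinder(h = 1887, r = 103);


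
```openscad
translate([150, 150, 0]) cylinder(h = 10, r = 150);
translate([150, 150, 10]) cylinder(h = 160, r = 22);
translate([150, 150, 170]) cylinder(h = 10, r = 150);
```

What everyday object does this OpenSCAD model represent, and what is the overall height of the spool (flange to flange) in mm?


A spool. The overall height is 180 mm.

Three coaxial cylinders, large–small–large — a spool. Two 10 mm flanges and a 160 mm core give 10 + 160 + 10 = 180 mm.


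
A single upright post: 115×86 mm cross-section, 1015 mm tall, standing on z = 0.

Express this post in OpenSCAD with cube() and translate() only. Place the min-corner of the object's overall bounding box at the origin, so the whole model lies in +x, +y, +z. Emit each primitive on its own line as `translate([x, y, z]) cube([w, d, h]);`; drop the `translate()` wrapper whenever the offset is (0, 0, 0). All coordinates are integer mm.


cube([115, 86, 1015]);


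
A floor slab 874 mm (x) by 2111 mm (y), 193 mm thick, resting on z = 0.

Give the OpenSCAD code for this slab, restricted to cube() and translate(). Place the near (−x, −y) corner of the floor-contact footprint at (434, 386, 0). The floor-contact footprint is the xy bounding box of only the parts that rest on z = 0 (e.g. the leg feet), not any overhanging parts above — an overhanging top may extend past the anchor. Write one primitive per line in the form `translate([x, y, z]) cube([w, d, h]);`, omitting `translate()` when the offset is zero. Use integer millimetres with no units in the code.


translate([434, 386, 0]) cube([874, 2111, 193]);


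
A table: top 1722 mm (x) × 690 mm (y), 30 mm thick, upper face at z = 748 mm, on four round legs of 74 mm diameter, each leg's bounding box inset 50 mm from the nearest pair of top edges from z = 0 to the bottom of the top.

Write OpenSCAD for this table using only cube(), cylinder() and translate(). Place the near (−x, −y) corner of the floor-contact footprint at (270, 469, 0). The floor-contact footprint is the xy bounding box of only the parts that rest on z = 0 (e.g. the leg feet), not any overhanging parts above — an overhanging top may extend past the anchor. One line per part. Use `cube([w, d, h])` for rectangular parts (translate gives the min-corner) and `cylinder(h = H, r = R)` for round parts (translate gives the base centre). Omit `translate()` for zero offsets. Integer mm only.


translate([220, 419, 718]) cube([1722, 690, 30]);
translate([307, 506, 0]) cylinder(h = 718, r = 37);
translate([1855, 506, 0]) cylinder(h = 718, r = 37);
translate([307, 1022, 0]) cylinder(h = 718, r = 37);
translate([1855, 1022, 0]) cylinder(h = 718, r = 37);


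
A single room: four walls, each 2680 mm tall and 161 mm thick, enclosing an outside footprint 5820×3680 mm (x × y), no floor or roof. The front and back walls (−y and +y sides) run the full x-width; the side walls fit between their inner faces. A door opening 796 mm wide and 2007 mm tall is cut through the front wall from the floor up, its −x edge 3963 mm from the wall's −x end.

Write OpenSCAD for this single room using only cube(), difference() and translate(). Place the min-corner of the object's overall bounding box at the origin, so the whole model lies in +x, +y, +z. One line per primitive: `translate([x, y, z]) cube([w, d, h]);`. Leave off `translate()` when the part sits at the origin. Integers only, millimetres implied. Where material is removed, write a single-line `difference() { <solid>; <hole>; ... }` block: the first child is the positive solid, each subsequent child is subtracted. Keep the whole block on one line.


difference() { cube([5820, 161, 2680]); translate([3963, 0, 0]) cube([796, 161, 2007]); }
translate([0, 3519, 0]) cube([5820, 161, 2680]);
translate([0, 161, 0]) cube([161, 3358, 2680]);
translate([5659, 161, 0]) cube([161, 3358, 2680]);


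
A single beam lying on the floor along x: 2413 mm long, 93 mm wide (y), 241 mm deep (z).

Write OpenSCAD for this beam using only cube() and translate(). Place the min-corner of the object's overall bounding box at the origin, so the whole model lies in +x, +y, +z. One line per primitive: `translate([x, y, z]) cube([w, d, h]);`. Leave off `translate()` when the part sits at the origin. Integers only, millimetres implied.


cube([2413, 93, 241]);


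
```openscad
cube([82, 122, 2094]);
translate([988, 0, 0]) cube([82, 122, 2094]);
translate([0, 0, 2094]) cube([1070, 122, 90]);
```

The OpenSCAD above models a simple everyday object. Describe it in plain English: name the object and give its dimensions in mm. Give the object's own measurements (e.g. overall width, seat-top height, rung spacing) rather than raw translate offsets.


A door frame. The clear opening is 906 mm wide and 2094 mm high. Two 82 mm wide jambs, 122 mm deep, stand either side of the opening from the floor to the top of the opening. A 90 mm thick head sits across the top of both jambs, spanning the full outside width of the frame.


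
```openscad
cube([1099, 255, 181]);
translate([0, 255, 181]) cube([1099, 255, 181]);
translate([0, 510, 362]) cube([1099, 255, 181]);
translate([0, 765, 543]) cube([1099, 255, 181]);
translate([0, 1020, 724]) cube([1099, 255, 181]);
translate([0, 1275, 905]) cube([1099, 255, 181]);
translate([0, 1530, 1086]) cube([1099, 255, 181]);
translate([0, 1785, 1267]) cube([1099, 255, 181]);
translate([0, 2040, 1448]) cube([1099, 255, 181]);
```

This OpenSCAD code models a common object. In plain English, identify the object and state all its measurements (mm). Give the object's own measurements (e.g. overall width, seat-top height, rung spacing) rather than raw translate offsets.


A straight staircase of 9 solid steps. Each step is 1099 mm wide (x), 255 mm deep (y, the going) and 181 mm tall (the rise). The first step rests on the floor; each subsequent step sits one going further in +y and one rise higher in +z, directly behind and above the previous step with no overlap.


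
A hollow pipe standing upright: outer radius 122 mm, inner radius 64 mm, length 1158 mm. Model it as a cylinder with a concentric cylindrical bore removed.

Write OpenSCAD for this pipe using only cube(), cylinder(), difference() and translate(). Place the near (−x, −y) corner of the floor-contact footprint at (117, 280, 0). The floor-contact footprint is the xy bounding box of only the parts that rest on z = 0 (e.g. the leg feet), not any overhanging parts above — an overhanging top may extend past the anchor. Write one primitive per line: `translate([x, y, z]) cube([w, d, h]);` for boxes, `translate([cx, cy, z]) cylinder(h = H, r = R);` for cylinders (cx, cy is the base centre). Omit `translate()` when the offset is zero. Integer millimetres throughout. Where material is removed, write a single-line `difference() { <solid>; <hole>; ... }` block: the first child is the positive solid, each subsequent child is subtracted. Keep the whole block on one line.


difference() { translate([239, 402, 0]) cylinder(h = 1158, r = 122); translate([239, 402, 0]) cylinder(h = 1158, r = 64); }
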